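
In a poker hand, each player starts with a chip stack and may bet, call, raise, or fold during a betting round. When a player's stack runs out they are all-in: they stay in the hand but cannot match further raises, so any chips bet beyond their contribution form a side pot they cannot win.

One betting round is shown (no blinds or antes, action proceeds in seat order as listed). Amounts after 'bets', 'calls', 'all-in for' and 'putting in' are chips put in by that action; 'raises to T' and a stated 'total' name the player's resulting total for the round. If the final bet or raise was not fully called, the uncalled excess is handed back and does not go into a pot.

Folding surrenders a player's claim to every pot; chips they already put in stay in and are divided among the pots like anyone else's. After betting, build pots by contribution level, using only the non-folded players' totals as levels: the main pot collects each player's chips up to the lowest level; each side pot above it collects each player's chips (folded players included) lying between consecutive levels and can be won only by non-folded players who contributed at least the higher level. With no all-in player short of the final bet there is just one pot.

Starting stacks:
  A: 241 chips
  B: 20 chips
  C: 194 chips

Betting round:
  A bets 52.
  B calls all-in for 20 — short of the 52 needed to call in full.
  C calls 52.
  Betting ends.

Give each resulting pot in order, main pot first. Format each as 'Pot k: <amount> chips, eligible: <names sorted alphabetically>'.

Pot 1: 60 chips, eligible: A, B, C
Pot 2: 64 chips, eligible: A, C

Derivation:
Contributions: A=52, B=20, C=52
Pot levels (distinct totals of non-folded players): 20, 52
Layer 1-20: 20 each from A, B, C = 20*3 = 60 chips; eligible A, B, C
Layer 21-52: 32 each from A, C = 32*2 = 64 chips; eligible A, C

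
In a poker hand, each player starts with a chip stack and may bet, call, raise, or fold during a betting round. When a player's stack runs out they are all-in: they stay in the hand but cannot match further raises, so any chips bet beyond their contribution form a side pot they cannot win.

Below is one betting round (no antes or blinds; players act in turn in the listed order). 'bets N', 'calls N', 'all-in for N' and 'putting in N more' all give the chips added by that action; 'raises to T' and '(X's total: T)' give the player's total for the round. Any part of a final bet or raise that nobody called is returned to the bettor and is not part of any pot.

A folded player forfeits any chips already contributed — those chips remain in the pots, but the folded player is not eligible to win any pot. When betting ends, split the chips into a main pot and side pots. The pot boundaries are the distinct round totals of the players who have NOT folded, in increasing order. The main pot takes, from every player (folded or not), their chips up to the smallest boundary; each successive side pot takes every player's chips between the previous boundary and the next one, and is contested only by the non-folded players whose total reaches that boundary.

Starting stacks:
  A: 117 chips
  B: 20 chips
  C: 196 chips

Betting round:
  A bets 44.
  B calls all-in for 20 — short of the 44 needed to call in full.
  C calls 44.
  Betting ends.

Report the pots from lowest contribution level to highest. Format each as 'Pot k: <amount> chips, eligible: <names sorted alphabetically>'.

Contributions: A=44, B=20, C=44
Pot levels (distinct totals of non-folded players): 20, 44
Layer 1-20: 20 each from A, B, C = 20*3 = 60 chips; eligible A, B, C
Layer 21-44: 24 each from A, C = 24*2 = 48 chips; eligible A, C

Pot 1: 60 chips, eligible: A, B, C
Pot 2: 48 chips, eligible: A, C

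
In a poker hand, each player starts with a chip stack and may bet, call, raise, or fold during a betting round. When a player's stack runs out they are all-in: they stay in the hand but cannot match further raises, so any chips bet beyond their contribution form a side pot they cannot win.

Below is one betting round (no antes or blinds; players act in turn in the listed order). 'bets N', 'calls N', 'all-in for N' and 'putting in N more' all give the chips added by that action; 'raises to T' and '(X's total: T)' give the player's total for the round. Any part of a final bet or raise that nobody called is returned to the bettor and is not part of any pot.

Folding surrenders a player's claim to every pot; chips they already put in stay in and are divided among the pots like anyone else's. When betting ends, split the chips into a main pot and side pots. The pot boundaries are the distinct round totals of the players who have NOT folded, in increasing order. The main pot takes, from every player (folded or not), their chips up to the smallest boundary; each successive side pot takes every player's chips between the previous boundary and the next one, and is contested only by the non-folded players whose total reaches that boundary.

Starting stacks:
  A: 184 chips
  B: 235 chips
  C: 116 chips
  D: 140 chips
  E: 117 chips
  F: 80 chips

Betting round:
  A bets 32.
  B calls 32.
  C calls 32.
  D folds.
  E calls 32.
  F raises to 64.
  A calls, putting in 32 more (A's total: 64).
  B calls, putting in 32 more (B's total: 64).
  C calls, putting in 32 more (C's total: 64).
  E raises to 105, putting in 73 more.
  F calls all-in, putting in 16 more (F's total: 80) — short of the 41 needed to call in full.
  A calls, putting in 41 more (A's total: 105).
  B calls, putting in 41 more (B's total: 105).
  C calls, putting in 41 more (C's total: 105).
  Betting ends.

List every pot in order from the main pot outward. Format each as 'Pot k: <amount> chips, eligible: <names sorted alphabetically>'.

Pot 1: 400 chips, eligible: A, B, C, E, F
Pot 2: 100 chips, eligible: A, B, C, E

Derivation:
Contributions: A=105, B=105, C=105, E=105, F=80
Folded: D
Pot levels (distinct totals of non-folded players): 80, 105
Layer 1-80: 80 each from A, B, C, E, F = 80*5 = 400 chips; eligible A, B, C, E, F
Layer 81-105: 25 each from A, B, C, E = 25*4 = 100 chips; eligible A, B, C, E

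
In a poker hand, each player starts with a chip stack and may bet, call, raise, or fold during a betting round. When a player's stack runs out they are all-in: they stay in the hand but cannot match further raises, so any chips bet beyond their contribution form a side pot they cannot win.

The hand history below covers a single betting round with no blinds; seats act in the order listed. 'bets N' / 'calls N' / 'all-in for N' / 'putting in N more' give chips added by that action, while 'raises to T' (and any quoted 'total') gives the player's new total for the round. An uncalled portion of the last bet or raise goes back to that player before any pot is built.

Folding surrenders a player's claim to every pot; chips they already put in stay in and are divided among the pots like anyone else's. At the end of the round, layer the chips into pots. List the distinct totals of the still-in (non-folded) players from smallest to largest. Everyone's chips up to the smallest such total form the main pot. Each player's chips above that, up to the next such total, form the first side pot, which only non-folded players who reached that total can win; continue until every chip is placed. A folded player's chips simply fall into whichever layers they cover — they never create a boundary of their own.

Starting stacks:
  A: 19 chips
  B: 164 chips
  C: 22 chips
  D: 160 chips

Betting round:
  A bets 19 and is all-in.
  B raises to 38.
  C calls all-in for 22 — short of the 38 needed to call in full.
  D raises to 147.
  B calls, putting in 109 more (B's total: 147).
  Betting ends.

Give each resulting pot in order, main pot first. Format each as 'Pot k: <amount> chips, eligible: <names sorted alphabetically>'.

Contributions: A=19, B=147, C=22, D=147
Pot levels (distinct totals of non-folded players): 19, 22, 147
Layer 1-19: 19 each from A, B, C, D = 19*4 = 76 chips; eligible A, B, C, D
Layer 20-22: 3 each from B, C, D = 3*3 = 9 chips; eligible B, C, D
Layer 23-147: 125 each from B, D = 125*2 = 250 chips; eligible B, D

Pot 1: 76 chips, eligible: A, B, C, D
Pot 2: 9 chips, eligible: B, C, D
Pot 3: 250 chips, eligible: B, D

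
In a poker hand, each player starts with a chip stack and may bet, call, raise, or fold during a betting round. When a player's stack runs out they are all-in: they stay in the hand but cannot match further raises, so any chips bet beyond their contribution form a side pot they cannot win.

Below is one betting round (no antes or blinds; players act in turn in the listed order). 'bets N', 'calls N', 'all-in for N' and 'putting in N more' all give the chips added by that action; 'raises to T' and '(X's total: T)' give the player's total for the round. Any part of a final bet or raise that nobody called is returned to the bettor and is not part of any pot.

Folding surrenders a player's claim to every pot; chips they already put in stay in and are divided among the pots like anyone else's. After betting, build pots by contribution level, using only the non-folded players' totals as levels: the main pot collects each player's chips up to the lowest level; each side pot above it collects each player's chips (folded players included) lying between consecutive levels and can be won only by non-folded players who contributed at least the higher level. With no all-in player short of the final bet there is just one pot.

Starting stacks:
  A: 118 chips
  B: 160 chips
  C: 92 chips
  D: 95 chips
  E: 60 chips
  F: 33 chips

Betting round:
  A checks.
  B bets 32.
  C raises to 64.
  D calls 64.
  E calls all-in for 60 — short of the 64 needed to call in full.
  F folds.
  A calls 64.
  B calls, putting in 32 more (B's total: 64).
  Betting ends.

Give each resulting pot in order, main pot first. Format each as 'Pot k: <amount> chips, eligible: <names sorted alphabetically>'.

Pot 1: 300 chips, eligible: A, B, C, D, E
Pot 2: 16 chips, eligible: A, B, C, D

Derivation:
Contributions: A=64, B=64, C=64, D=64, E=60
Folded: F
Pot levels (distinct totals of non-folded players): 60, 64
Layer 1-60: 60 each from A, B, C, D, E = 60*5 = 300 chips; eligible A, B, C, D, E
Layer 61-64: 4 each from A, B, C, D = 4*4 = 16 chips; eligible A, B, C, D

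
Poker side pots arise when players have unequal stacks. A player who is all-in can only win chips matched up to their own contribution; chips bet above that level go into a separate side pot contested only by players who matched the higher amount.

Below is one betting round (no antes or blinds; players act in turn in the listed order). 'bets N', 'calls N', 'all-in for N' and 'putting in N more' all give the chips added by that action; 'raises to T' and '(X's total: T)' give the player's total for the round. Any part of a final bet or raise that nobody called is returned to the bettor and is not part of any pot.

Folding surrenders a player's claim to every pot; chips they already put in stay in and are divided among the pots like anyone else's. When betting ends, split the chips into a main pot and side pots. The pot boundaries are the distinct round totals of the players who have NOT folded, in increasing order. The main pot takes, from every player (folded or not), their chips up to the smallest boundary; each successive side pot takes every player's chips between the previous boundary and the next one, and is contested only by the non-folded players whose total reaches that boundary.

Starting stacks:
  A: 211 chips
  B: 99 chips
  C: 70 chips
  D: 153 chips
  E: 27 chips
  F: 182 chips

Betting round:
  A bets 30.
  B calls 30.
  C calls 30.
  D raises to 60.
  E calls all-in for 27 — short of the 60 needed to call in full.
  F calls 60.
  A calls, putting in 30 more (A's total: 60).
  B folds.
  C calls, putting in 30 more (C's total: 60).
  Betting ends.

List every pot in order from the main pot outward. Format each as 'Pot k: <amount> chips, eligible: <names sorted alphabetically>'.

Pot 1: 162 chips, eligible: A, C, D, E, F
Pot 2: 135 chips, eligible: A, C, D, F

Derivation:
Contributions: A=60, B=30, C=60, D=60, E=27, F=60
Folded: B
Pot levels (distinct totals of non-folded players): 27, 60
Layer 1-27: 27 each from A, B, C, D, E, F = 27*6 = 162 chips; eligible A, C, D, E, F
Layer 28-60: A 33 + B 3 + C 33 + D 33 + F 33 = 135 chips; eligible A, C, D, F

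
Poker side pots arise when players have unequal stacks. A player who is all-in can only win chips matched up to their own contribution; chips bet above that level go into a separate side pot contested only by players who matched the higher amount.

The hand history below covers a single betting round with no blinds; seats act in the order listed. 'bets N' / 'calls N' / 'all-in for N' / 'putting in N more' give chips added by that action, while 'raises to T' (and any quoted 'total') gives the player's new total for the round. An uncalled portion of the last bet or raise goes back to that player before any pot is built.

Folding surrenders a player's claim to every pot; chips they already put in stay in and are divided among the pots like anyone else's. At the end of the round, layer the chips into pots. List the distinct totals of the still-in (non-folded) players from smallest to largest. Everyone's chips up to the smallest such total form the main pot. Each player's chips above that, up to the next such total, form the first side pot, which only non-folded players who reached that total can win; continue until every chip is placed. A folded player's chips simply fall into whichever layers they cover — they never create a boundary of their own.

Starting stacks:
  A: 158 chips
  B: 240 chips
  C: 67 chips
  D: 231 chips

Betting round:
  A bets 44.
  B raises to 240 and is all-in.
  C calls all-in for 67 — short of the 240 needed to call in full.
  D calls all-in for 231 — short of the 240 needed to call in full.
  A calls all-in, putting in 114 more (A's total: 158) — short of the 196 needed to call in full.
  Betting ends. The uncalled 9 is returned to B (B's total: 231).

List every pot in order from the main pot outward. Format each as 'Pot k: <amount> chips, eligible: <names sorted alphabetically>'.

Pot 1: 268 chips, eligible: A, B, C, D
Pot 2: 273 chips, eligible: A, B, D
Pot 3: 146 chips, eligible: B, D

Derivation:
Contributions (after 9 returned to B): A=158, B=231, C=67, D=231
Pot levels (distinct totals of non-folded players): 67, 158, 231
Layer 1-67: 67 each from A, B, C, D = 67*4 = 268 chips; eligible A, B, C, D
Layer 68-158: 91 each from A, B, D = 91*3 = 273 chips; eligible A, B, D
Layer 159-231: 73 each from B, D = 73*2 = 146 chips; eligible B, D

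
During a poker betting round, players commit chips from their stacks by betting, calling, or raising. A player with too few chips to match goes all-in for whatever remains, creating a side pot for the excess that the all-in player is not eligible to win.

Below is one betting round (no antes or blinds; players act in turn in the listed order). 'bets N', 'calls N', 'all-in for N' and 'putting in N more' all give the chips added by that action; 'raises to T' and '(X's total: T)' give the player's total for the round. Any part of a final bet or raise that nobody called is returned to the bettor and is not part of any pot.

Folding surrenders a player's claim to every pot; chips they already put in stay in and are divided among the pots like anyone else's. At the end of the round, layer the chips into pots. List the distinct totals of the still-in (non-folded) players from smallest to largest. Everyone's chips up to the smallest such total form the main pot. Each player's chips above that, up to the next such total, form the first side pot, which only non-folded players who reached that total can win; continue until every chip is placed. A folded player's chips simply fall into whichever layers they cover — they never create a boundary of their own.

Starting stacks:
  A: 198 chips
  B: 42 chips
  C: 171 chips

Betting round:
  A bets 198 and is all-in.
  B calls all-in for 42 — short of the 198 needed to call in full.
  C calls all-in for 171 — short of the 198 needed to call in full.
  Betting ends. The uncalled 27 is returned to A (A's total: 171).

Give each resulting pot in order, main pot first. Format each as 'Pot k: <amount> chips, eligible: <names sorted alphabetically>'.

Contributions (after 27 returned to A): A=171, B=42, C=171
Pot levels (distinct totals of non-folded players): 42, 171
Layer 1-42: 42 each from A, B, C = 42*3 = 126 chips; eligible A, B, C
Layer 43-171: 129 each from A, C = 129*2 = 258 chips; eligible A, C

Pot 1: 126 chips, eligible: A, B, C
Pot 2: 258 chips, eligible: A, C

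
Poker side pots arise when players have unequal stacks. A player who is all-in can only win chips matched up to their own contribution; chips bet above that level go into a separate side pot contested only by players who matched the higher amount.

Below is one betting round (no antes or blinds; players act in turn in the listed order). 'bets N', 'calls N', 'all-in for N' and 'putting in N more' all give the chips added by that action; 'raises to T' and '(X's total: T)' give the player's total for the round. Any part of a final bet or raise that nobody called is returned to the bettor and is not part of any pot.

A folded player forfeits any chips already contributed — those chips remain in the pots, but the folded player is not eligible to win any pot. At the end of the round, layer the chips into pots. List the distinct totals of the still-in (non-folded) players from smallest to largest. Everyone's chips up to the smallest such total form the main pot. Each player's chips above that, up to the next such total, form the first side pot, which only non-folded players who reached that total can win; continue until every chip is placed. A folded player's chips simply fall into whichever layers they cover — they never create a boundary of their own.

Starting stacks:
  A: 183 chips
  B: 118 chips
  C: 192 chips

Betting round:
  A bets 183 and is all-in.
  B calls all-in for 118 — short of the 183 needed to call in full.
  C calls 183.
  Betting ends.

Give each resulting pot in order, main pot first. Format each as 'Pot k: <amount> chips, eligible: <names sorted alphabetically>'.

Pot 1: 354 chips, eligible: A, B, C
Pot 2: 130 chips, eligible: A, C

Derivation:
Contributions: A=183, B=118, C=183
Pot levels (distinct totals of non-folded players): 118, 183
Layer 1-118: 118 each from A, B, C = 118*3 = 354 chips; eligible A, B, C
Layer 119-183: 65 each from A, C = 65*2 = 130 chips; eligible A, C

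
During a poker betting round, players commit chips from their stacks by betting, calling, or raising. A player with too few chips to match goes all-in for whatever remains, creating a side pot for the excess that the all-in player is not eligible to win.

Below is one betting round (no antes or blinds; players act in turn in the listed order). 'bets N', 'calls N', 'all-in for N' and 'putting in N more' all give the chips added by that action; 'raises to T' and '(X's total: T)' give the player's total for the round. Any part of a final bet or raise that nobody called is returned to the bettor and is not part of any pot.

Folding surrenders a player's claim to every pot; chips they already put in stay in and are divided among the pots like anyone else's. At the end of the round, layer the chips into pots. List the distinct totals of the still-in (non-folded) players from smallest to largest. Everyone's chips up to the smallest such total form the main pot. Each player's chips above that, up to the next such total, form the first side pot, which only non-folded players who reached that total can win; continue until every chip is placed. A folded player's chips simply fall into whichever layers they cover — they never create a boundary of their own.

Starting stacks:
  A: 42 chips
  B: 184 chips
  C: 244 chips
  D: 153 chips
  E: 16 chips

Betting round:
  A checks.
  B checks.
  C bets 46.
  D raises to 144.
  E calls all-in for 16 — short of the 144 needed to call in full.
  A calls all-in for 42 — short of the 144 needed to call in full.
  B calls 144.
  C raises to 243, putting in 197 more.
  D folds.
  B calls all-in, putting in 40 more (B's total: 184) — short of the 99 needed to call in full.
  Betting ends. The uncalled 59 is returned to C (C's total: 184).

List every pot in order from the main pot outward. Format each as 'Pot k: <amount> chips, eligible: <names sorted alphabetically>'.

Pot 1: 80 chips, eligible: A, B, C, E
Pot 2: 104 chips, eligible: A, B, C
Pot 3: 386 chips, eligible: B, C

Derivation:
Contributions (after 59 returned to C): A=42, B=184, C=184, D=144, E=16
Folded: D
Pot levels (distinct totals of non-folded players): 16, 42, 184
Layer 1-16: 16 each from A, B, C, D, E = 16*5 = 80 chips; eligible A, B, C, E
Layer 17-42: 26 each from A, B, C, D = 26*4 = 104 chips; eligible A, B, C
Layer 43-184: B 142 + C 142 + D 102 = 386 chips; eligible B, C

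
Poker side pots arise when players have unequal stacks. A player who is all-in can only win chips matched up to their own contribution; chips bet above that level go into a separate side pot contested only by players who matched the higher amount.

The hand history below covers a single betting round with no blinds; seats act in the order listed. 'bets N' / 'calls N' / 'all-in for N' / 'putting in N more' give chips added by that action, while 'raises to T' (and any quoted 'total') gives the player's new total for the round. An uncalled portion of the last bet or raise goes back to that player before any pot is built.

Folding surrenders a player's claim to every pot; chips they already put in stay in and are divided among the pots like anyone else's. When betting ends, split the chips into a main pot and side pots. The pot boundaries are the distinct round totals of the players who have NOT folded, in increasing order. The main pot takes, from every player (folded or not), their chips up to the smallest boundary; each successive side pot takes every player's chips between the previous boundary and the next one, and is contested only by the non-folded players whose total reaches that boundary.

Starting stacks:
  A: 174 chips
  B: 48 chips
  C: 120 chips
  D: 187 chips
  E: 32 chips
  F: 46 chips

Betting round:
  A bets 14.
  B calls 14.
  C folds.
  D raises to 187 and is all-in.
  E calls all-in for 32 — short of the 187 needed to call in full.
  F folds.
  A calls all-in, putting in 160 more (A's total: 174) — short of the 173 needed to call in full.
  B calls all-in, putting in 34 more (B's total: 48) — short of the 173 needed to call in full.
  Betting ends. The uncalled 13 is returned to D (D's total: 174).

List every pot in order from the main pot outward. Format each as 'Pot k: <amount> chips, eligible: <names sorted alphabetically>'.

Contributions (after 13 returned to D): A=174, B=48, D=174, E=32
Folded: C, F
Pot levels (distinct totals of non-folded players): 32, 48, 174
Layer 1-32: 32 each from A, B, D, E = 32*4 = 128 chips; eligible A, B, D, E
Layer 33-48: 16 each from A, B, D = 16*3 = 48 chips; eligible A, B, D
Layer 49-174: 126 each from A, D = 126*2 = 252 chips; eligible A, D

Pot 1: 128 chips, eligible: A, B, D, E
Pot 2: 48 chips, eligible: A, B, D
Pot 3: 252 chips, eligible: A, D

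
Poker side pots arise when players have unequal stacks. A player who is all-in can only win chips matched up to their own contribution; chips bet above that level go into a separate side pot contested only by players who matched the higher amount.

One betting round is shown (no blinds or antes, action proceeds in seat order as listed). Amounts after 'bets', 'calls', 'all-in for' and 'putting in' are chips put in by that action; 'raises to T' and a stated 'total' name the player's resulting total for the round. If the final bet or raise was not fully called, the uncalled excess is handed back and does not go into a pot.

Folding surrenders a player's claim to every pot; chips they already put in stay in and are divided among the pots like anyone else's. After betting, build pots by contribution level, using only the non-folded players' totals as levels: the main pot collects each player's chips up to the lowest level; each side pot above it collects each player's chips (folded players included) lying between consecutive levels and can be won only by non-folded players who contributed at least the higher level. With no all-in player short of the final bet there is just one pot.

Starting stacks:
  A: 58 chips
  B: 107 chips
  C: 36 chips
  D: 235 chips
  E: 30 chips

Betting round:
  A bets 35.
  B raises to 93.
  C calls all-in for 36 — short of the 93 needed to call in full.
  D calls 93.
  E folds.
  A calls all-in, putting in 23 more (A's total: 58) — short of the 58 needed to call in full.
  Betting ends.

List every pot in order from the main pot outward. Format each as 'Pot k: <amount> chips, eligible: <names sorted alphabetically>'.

Pot 1: 144 chips, eligible: A, B, C, D
Pot 2: 66 chips, eligible: A, B, D
Pot 3: 70 chips, eligible: B, D

Derivation:
Contributions: A=58, B=93, C=36, D=93
Folded: E
Pot levels (distinct totals of non-folded players): 36, 58, 93
Layer 1-36: 36 each from A, B, C, D = 36*4 = 144 chips; eligible A, B, C, D
Layer 37-58: 22 each from A, B, D = 22*3 = 66 chips; eligible A, B, D
Layer 59-93: 35 each from B, D = 35*2 = 70 chips; eligible B, D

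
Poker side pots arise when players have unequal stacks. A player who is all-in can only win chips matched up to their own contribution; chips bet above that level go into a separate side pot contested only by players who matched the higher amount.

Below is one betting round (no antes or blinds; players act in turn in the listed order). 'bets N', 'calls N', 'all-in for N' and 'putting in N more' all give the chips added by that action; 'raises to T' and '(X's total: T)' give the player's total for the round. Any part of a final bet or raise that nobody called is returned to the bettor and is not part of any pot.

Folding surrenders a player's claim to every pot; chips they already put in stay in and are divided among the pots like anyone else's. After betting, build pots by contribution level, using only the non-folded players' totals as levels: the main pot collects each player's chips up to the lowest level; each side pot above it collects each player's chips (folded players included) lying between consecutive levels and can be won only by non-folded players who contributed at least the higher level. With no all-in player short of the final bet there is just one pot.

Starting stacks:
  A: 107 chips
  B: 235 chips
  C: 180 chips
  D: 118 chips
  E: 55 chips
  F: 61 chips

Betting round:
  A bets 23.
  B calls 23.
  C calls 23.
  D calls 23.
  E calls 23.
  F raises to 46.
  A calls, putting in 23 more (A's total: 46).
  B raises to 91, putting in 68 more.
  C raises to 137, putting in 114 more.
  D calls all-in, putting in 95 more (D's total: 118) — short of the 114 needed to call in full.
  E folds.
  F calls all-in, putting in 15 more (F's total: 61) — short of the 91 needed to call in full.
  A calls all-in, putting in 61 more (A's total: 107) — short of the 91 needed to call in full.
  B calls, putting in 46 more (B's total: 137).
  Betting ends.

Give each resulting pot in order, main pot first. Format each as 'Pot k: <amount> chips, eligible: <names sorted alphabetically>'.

Pot 1: 328 chips, eligible: A, B, C, D, F
Pot 2: 184 chips, eligible: A, B, C, D
Pot 3: 33 chips, eligible: B, C, D
Pot 4: 38 chips, eligible: B, C

Derivation:
Contributions: A=107, B=137, C=137, D=118, E=23, F=61
Folded: E
Pot levels (distinct totals of non-folded players): 61, 107, 118, 137
Layer 1-61: A 61 + B 61 + C 61 + D 61 + E 23 + F 61 = 328 chips; eligible A, B, C, D, F
Layer 62-107: 46 each from A, B, C, D = 46*4 = 184 chips; eligible A, B, C, D
Layer 108-118: 11 each from B, C, D = 11*3 = 33 chips; eligible B, C, D
Layer 119-137: 19 each from B, C = 19*2 = 38 chips; eligible B, C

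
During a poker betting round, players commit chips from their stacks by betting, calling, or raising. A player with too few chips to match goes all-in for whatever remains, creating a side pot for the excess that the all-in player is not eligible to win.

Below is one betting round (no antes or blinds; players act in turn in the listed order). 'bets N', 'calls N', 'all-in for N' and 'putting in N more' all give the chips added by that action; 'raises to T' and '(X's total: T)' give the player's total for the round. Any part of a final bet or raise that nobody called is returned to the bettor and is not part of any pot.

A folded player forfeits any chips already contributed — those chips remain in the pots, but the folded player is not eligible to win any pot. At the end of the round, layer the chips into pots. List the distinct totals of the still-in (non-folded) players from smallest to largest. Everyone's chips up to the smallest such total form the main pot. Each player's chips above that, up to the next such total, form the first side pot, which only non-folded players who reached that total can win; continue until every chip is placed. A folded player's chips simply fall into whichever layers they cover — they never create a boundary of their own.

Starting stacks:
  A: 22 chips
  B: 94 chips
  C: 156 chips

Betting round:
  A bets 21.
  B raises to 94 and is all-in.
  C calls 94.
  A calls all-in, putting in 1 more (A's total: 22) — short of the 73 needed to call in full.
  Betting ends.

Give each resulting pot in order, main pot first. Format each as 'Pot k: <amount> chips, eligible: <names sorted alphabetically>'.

Contributions: A=22, B=94, C=94
Pot levels (distinct totals of non-folded players): 22, 94
Layer 1-22: 22 each from A, B, C = 22*3 = 66 chips; eligible A, B, C
Layer 23-94: 72 each from B, C = 72*2 = 144 chips; eligible B, C

Pot 1: 66 chips, eligible: A, B, C
Pot 2: 144 chips, eligible: B, C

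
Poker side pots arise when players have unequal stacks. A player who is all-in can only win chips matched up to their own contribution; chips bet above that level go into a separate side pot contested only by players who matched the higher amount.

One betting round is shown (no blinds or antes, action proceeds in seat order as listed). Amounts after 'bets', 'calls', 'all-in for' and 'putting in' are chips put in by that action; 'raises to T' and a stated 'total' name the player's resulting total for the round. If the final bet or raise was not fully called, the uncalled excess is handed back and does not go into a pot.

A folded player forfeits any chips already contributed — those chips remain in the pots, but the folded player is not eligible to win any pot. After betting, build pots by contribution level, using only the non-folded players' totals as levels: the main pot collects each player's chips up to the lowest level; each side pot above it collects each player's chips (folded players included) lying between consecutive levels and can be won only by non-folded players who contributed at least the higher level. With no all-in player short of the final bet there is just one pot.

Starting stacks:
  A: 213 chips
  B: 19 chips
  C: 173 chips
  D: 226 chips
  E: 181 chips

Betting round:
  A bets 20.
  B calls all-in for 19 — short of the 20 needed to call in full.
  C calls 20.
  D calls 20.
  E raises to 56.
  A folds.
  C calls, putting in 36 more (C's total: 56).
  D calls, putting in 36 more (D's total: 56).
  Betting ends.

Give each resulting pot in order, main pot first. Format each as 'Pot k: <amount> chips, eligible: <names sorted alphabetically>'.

Contributions: A=20, B=19, C=56, D=56, E=56
Folded: A
Pot levels (distinct totals of non-folded players): 19, 56
Layer 1-19: 19 each from A, B, C, D, E = 19*5 = 95 chips; eligible B, C, D, E
Layer 20-56: A 1 + C 37 + D 37 + E 37 = 112 chips; eligible C, D, E

Pot 1: 95 chips, eligible: B, C, D, E
Pot 2: 112 chips, eligible: C, D, E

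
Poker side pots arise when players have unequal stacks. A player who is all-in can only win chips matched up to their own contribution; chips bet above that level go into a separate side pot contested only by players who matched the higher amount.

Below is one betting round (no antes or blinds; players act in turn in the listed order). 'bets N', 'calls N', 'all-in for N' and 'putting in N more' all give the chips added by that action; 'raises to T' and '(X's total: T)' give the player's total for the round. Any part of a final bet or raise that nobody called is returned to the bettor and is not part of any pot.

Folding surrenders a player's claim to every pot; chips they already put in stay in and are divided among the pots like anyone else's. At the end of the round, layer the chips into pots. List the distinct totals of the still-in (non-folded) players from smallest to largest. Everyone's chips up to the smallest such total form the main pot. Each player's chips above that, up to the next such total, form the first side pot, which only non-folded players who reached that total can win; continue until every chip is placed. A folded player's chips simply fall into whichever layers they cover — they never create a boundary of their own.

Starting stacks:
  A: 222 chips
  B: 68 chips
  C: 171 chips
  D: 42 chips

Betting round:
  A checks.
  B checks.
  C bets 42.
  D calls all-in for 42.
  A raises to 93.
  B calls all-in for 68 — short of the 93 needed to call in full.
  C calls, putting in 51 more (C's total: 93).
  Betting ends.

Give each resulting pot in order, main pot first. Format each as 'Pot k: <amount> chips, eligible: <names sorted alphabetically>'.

Pot 1: 168 chips, eligible: A, B, C, D
Pot 2: 78 chips, eligible: A, B, C
Pot 3: 50 chips, eligible: A, C

Derivation:
Contributions: A=93, B=68, C=93, D=42
Pot levels (distinct totals of non-folded players): 42, 68, 93
Layer 1-42: 42 each from A, B, C, D = 42*4 = 168 chips; eligible A, B, C, D
Layer 43-68: 26 each from A, B, C = 26*3 = 78 chips; eligible A, B, C
Layer 69-93: 25 each from A, C = 25*2 = 50 chips; eligible A, C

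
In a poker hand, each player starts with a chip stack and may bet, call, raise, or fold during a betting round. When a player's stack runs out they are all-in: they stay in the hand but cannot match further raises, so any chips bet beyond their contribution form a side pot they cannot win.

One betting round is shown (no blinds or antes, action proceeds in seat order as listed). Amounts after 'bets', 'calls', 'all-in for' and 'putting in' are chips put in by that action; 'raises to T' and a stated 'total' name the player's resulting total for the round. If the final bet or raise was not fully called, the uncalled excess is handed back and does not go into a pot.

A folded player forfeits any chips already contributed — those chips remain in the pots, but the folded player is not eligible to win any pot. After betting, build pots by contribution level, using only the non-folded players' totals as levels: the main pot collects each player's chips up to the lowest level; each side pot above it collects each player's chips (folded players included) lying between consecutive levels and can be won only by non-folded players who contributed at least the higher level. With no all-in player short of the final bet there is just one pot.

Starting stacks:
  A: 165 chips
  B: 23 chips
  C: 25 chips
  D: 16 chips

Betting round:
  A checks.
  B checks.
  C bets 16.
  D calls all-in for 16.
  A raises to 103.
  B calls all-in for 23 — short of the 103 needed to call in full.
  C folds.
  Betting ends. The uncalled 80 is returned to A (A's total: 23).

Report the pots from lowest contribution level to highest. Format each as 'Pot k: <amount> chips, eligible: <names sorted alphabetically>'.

Pot 1: 64 chips, eligible: A, B, D
Pot 2: 14 chips, eligible: A, B

Derivation:
Contributions (after 80 returned to A): A=23, B=23, C=16, D=16
Folded: C
Pot levels (distinct totals of non-folded players): 16, 23
Layer 1-16: 16 each from A, B, C, D = 16*4 = 64 chips; eligible A, B, D
Layer 17-23: 7 each from A, B = 7*2 = 14 chips; eligible A, B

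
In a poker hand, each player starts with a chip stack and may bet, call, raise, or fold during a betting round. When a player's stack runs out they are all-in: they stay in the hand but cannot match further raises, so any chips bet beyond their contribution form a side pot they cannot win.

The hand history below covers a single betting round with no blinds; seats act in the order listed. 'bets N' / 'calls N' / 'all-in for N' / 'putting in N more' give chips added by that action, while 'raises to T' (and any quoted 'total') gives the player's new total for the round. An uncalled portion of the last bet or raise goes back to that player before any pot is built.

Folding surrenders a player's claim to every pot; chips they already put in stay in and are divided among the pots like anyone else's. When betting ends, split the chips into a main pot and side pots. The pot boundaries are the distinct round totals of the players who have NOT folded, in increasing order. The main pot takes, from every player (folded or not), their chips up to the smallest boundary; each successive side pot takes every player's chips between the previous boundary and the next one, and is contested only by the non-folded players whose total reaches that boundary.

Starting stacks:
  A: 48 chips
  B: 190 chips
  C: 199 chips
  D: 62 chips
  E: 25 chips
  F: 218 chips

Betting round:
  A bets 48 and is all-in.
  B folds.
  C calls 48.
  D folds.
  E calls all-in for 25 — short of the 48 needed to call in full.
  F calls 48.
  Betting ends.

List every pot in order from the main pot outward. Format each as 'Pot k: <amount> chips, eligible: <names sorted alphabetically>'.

Pot 1: 100 chips, eligible: A, C, E, F
Pot 2: 69 chips, eligible: A, C, F

Derivation:
Contributions: A=48, C=48, E=25, F=48
Folded: B, D
Pot levels (distinct totals of non-folded players): 25, 48
Layer 1-25: 25 each from A, C, E, F = 25*4 = 100 chips; eligible A, C, E, F
Layer 26-48: 23 each from A, C, F = 23*3 = 69 chips; eligible A, C, F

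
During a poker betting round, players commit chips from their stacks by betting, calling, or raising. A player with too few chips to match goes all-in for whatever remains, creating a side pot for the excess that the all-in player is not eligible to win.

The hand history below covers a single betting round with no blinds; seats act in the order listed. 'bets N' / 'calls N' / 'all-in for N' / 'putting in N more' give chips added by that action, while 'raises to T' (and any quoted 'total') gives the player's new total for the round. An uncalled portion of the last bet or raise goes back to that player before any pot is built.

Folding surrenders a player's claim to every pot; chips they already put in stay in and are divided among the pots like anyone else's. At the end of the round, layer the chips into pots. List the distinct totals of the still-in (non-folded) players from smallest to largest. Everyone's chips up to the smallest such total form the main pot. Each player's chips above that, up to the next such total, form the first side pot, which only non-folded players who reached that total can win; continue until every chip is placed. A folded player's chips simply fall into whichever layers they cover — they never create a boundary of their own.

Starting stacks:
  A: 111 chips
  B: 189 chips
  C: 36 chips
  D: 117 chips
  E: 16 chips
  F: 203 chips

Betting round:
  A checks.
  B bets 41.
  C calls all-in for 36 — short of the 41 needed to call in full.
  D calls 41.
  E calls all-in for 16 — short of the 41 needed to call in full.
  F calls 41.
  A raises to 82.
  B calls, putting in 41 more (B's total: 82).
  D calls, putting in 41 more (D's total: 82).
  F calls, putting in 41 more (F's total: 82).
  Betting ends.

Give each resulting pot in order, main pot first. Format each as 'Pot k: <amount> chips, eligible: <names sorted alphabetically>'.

Contributions: A=82, B=82, C=36, D=82, E=16, F=82
Pot levels (distinct totals of non-folded players): 16, 36, 82
Layer 1-16: 16 each from A, B, C, D, E, F = 16*6 = 96 chips; eligible A, B, C, D, E, F
Layer 17-36: 20 each from A, B, C, D, F = 20*5 = 100 chips; eligible A, B, C, D, F
Layer 37-82: 46 each from A, B, D, F = 46*4 = 184 chips; eligible A, B, D, F

Pot 1: 96 chips, eligible: A, B, C, D, E, F
Pot 2: 100 chips, eligible: A, B, C, D, F
Pot 3: 184 chips, eligible: A, B, D, F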